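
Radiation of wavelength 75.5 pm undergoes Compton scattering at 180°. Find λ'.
80.3526 pm

Using the Compton formula: λ' = λ + λ_C(1 − cos θ)

For θ = 180°, cos θ = -1 (exact) = -1.0000, so:
1 − cos 180° = 1 − (-1) = 2.0000

Δλ = λ_C × 2.0000 = 2.4263 × 2.0000 = 4.8526 pm

λ' = 75.5 + 4.8526 = 80.3526 pm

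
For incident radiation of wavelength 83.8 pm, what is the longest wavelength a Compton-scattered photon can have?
88.6526 pm (at θ = 180°)

The Compton shift is Δλ = λ_C(1 − cos θ).

Since cos θ ranges from −1 to 1, the factor (1 − cos θ) ranges from 0 to 2; the maximum shift occurs at θ = 180° (backscattering):
Δλ_max = 2λ_C = 2 × 2.4263 pm = 4.8526 pm

Maximum scattered wavelength:
λ'_max = λ₀ + Δλ_max = 83.8 + 4.8526 = 88.6526 pm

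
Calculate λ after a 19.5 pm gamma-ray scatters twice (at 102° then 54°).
23.4309 pm

Apply Compton shift twice:

First scattering at θ₁ = 102°:
Δλ₁ = λ_C(1 - cos(102°))
Δλ₁ = 2.4263 × 1.2079
Δλ₁ = 2.9308 pm

After first scattering:
λ₁ = 19.5 + 2.9308 = 22.4308 pm

Second scattering at θ₂ = 54°:
Δλ₂ = λ_C(1 - cos(54°))
Δλ₂ = 2.4263 × 0.4122
Δλ₂ = 1.0002 pm

Final wavelength:
λ₂ = 22.4308 + 1.0002 = 23.4309 pm

Total shift: Δλ_total = 2.9308 + 1.0002 = 3.9309 pm

(Intermediate values are shown rounded; full precision is carried through to the final answer.)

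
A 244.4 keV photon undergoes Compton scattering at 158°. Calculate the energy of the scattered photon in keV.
127.1770 keV

First convert energy to wavelength:
λ = hc/E, with hc ≈ 1239.842 keV·pm (i.e. 1239.842 eV·nm)

For E = 244.4 keV = 244400 eV:
λ = 1239.842 keV·pm / 244.4 keV
λ = 5.0730 pm

Calculate the Compton shift:
Δλ = λ_C(1 - cos(158°)) = 2.4263 × 1.9272
Δλ = 4.6759 pm

Final wavelength:
λ' = 5.0730 + 4.6759 = 9.7489 pm

Final energy:
E' = hc/λ' = 1239.842 / 9.7489 = 127.1770 keV

(Intermediate values are shown rounded; full precision is carried through to the final answer.)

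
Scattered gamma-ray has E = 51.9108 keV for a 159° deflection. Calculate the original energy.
64.5999 keV

Convert final energy to wavelength (hc ≈ 1239.842 keV·pm):
λ' = hc/E' = 1239.842 / 51.9108 = 23.8841 pm

Calculate the Compton shift:
Δλ = λ_C(1 - cos(159°))
Δλ = 2.4263 × (1 - cos(159°))
Δλ = 4.6915 pm

Initial wavelength:
λ = λ' - Δλ = 23.8841 - 4.6915 = 19.1926 pm

Initial energy:
E = hc/λ = 1239.842 / 19.1926 = 64.5999 keV

(Intermediate values are shown rounded; full precision is carried through to the final answer.)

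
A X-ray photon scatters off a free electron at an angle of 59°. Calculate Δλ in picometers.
1.1767 pm

Using the Compton scattering formula:
Δλ = λ_C(1 - cos θ)

where λ_C = h/(m_e·c) ≈ 2.4263 pm is the Compton wavelength of an electron.

For θ = 59°:
cos(59°) = 0.5150
1 - cos(59°) = 0.4850

Δλ = 2.4263 × 0.4850
Δλ = 1.1767 pm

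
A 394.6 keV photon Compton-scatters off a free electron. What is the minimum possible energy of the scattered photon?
155.0841 keV (at θ = 180°)

The scattered photon has minimum energy when its wavelength is maximum, i.e., when the Compton shift Δλ = λ_C(1 − cos θ) is maximum. This occurs at θ = 180° (backscattering), giving Δλ_max = 2λ_C = 4.8526 pm.

Initial wavelength: λ₀ = hc/E₀ = 3.1420 pm
Maximum final wavelength: λ'_max = λ₀ + 2λ_C = 3.1420 + 4.8526 = 7.9946 pm
Minimum final energy: E'_min = hc/λ'_max = 155.0841 keV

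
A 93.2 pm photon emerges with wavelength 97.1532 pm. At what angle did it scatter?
129.00°

First find the wavelength shift:
Δλ = λ' - λ = 97.1532 - 93.2 = 3.9532 pm

Using Δλ = λ_C(1 - cos θ), with λ_C = h/(m_e·c) ≈ 2.42631024 pm:
cos θ = 1 - Δλ/λ_C
cos θ = 1 - 3.9532/2.42631024
cos θ = -0.629305

θ = arccos(-0.629305)
θ = 129.00°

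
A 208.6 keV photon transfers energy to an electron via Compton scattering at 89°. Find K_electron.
59.7165 keV

By energy conservation: K_e = E_initial - E_final

First find the scattered photon energy:
Initial wavelength: λ = hc/E = 5.9436 pm
Compton shift: Δλ = λ_C(1 - cos(89°)) = 2.3840 pm
Final wavelength: λ' = 5.9436 + 2.3840 = 8.3276 pm
Final photon energy: E' = hc/λ' = 148.8835 keV

Electron kinetic energy:
K_e = E - E' = 208.6000 - 148.8835 = 59.7165 keV

(Intermediate values are shown rounded; full precision is carried through to the final answer.)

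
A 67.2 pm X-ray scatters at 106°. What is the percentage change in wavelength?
4.6058%

Calculate the Compton shift:
Δλ = λ_C(1 - cos(106°))
Δλ = 2.4263 × (1 - cos(106°))
Δλ = 2.4263 × 1.2756
Δλ = 3.0951 pm

Percentage change:
(Δλ/λ₀) × 100 = (3.0951/67.2) × 100
= 4.6058%

(Intermediate values are shown rounded; full precision is carried through to the final answer.)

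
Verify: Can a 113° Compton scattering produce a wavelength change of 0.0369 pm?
No, inconsistent

Calculate the expected shift for θ = 113°:

Δλ_expected = λ_C(1 - cos(113°))
Δλ_expected = 2.4263 × (1 - cos(113°))
Δλ_expected = 2.4263 × 1.3907
Δλ_expected = 3.3743 pm

Given shift: 0.0369 pm
Expected shift: 3.3743 pm
Difference: 3.3375 pm

The values do not match. The given shift corresponds to θ ≈ 10.0°, not 113°.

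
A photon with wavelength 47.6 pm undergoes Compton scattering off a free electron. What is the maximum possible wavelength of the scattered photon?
52.4526 pm (at θ = 180°)

The Compton shift is Δλ = λ_C(1 − cos θ).

Since cos θ ranges from −1 to 1, the factor (1 − cos θ) ranges from 0 to 2; the maximum shift occurs at θ = 180° (backscattering):
Δλ_max = 2λ_C = 2 × 2.4263 pm = 4.8526 pm

Maximum scattered wavelength:
λ'_max = λ₀ + Δλ_max = 47.6 + 4.8526 = 52.4526 pm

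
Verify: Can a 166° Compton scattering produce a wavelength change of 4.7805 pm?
Yes, consistent

Calculate the expected shift for θ = 166°:

Δλ_expected = λ_C(1 - cos(166°))
Δλ_expected = 2.4263 × (1 - cos(166°))
Δλ_expected = 2.4263 × 1.9703
Δλ_expected = 4.7805 pm

Given shift: 4.7805 pm
Expected shift: 4.7805 pm
Difference: 0.0000 pm

The values match. This is consistent with Compton scattering at the stated angle.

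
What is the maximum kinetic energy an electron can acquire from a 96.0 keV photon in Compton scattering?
26.2191 keV

Maximum energy transfer occurs at θ = 180° (backscattering).

Initial photon: E₀ = 96.0 keV → λ₀ = 12.9150 pm

Maximum Compton shift (at 180°):
Δλ_max = 2λ_C = 2 × 2.4263 = 4.8526 pm

Final wavelength:
λ' = 12.9150 + 4.8526 = 17.7676 pm

Minimum photon energy (maximum energy to electron):
E'_min = hc/λ' = 69.7809 keV

Maximum electron kinetic energy:
K_max = E₀ - E'_min = 96.0000 - 69.7809 = 26.2191 keV

(Intermediate values are shown rounded; full precision is carried through to the final answer.)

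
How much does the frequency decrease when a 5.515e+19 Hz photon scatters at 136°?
2.395e+19 Hz (decrease)

Convert frequency to wavelength (c = 299792458 m/s):
λ₀ = c/f₀ = 299792458/5.515e+19 = 5.4359467e-12 m = 5.4359 pm

Calculate Compton shift:
Δλ = λ_C(1 - cos(136°)) = 4.1717 pm

Final wavelength:
λ' = λ₀ + Δλ = 5.4359 + 4.1717 = 9.6076 pm

Final frequency:
f' = c/λ' = 299792458/9.6075984e-12 = 3.1203683e+19 Hz

Frequency shift (decrease):
Δf = f₀ - f' = 5.515e+19 - 3.1203683e+19 = 2.395e+19 Hz

(Intermediate values are shown rounded; full precision is carried through to the final answer.)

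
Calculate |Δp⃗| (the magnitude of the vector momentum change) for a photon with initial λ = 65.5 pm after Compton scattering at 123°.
1.7301e-23 kg·m/s

Photon momentum magnitude is p = h/λ.

Initial momentum:
p₀ = h/λ = 6.6261e-34/6.5500e-11 = 1.0116e-23 kg·m/s

After scattering:
λ' = λ + Δλ = 65.5 + 3.7478 = 69.2478 pm
p' = h/λ' = 6.6261e-34/6.9248e-11 = 9.5686e-24 kg·m/s

Momentum is a vector; the scattered photon's direction makes angle θ = 123° with the incident direction. The magnitude of the vector change Δp⃗ = p⃗₀ − p⃗' is found from the law of cosines:
|Δp⃗|² = p₀² + p'² − 2p₀p'cos θ
|Δp⃗|² = (1.0116e-23)² + (9.5686e-24)² − 2·1.0116e-23·9.5686e-24·cos(123°)
|Δp⃗| = 1.7301e-23 kg·m/s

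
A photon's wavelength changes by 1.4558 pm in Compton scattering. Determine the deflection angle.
66.42°

From the Compton formula Δλ = λ_C(1 - cos θ), we can solve for θ:

cos θ = 1 - Δλ/λ_C

Given:
- Δλ = 1.4558 pm
- λ_C = h/(m_e·c) ≈ 2.42631024 pm

cos θ = 1 - 1.4558/2.42631024
cos θ = 1 - 0.600006
cos θ = 0.399994

θ = arccos(0.399994)
θ = 66.42°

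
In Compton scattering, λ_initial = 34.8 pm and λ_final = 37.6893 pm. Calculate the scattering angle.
101.00°

First find the wavelength shift:
Δλ = λ' - λ = 37.6893 - 34.8 = 2.8893 pm

Using Δλ = λ_C(1 - cos θ), with λ_C = h/(m_e·c) ≈ 2.42631024 pm:
cos θ = 1 - Δλ/λ_C
cos θ = 1 - 2.8893/2.42631024
cos θ = -0.190821

θ = arccos(-0.190821)
θ = 101.00°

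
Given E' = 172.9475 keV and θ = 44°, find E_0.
191.1000 keV

Convert final energy to wavelength (hc ≈ 1239.842 keV·pm):
λ' = hc/E' = 1239.842 / 172.9475 = 7.1689 pm

Calculate the Compton shift:
Δλ = λ_C(1 - cos(44°))
Δλ = 2.4263 × (1 - cos(44°))
Δλ = 0.6810 pm

Initial wavelength:
λ = λ' - Δλ = 7.1689 - 0.6810 = 6.4879 pm

Initial energy:
E = hc/λ = 1239.842 / 6.4879 = 191.1000 keV

(Intermediate values are shown rounded; full precision is carried through to the final answer.)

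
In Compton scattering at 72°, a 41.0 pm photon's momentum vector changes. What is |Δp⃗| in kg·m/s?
1.8632e-23 kg·m/s

Photon momentum magnitude is p = h/λ.

Initial momentum:
p₀ = h/λ = 6.6261e-34/4.1000e-11 = 1.6161e-23 kg·m/s

After scattering:
λ' = λ + Δλ = 41.0 + 1.6765 = 42.6765 pm
p' = h/λ' = 6.6261e-34/4.2677e-11 = 1.5526e-23 kg·m/s

Momentum is a vector; the scattered photon's direction makes angle θ = 72° with the incident direction. The magnitude of the vector change Δp⃗ = p⃗₀ − p⃗' is found from the law of cosines:
|Δp⃗|² = p₀² + p'² − 2p₀p'cos θ
|Δp⃗|² = (1.6161e-23)² + (1.5526e-23)² − 2·1.6161e-23·1.5526e-23·cos(72°)
|Δp⃗| = 1.8632e-23 kg·m/s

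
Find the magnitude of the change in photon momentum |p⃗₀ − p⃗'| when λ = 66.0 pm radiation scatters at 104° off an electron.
1.5479e-23 kg·m/s

Photon momentum magnitude is p = h/λ.

Initial momentum:
p₀ = h/λ = 6.6261e-34/6.6000e-11 = 1.0040e-23 kg·m/s

After scattering:
λ' = λ + Δλ = 66.0 + 3.0133 = 69.0133 pm
p' = h/λ' = 6.6261e-34/6.9013e-11 = 9.6012e-24 kg·m/s

Momentum is a vector; the scattered photon's direction makes angle θ = 104° with the incident direction. The magnitude of the vector change Δp⃗ = p⃗₀ − p⃗' is found from the law of cosines:
|Δp⃗|² = p₀² + p'² − 2p₀p'cos θ
|Δp⃗|² = (1.0040e-23)² + (9.6012e-24)² − 2·1.0040e-23·9.6012e-24·cos(104°)
|Δp⃗| = 1.5479e-23 kg·m/s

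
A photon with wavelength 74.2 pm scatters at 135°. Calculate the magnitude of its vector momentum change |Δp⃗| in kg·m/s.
1.6065e-23 kg·m/s

Photon momentum magnitude is p = h/λ.

Initial momentum:
p₀ = h/λ = 6.6261e-34/7.4200e-11 = 8.9300e-24 kg·m/s

After scattering:
λ' = λ + Δλ = 74.2 + 4.1420 = 78.3420 pm
p' = h/λ' = 6.6261e-34/7.8342e-11 = 8.4579e-24 kg·m/s

Momentum is a vector; the scattered photon's direction makes angle θ = 135° with the incident direction. The magnitude of the vector change Δp⃗ = p⃗₀ − p⃗' is found from the law of cosines:
|Δp⃗|² = p₀² + p'² − 2p₀p'cos θ
|Δp⃗|² = (8.9300e-24)² + (8.4579e-24)² − 2·8.9300e-24·8.4579e-24·cos(135°)
|Δp⃗| = 1.6065e-23 kg·m/s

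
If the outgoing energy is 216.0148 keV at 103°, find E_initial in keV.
448.0000 keV

Convert final energy to wavelength (hc ≈ 1239.842 keV·pm):
λ' = hc/E' = 1239.842 / 216.0148 = 5.7396 pm

Calculate the Compton shift:
Δλ = λ_C(1 - cos(103°))
Δλ = 2.4263 × (1 - cos(103°))
Δλ = 2.9721 pm

Initial wavelength:
λ = λ' - Δλ = 5.7396 - 2.9721 = 2.7675 pm

Initial energy:
E = hc/λ = 1239.842 / 2.7675 = 448.0000 keV

(Intermediate values are shown rounded; full precision is carried through to the final answer.)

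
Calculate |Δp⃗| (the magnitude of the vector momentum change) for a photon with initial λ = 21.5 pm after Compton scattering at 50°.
2.5568e-23 kg·m/s

Photon momentum magnitude is p = h/λ.

Initial momentum:
p₀ = h/λ = 6.6261e-34/2.1500e-11 = 3.0819e-23 kg·m/s

After scattering:
λ' = λ + Δλ = 21.5 + 0.8667 = 22.3667 pm
p' = h/λ' = 6.6261e-34/2.2367e-11 = 2.9625e-23 kg·m/s

Momentum is a vector; the scattered photon's direction makes angle θ = 50° with the incident direction. The magnitude of the vector change Δp⃗ = p⃗₀ − p⃗' is found from the law of cosines:
|Δp⃗|² = p₀² + p'² − 2p₀p'cos θ
|Δp⃗|² = (3.0819e-23)² + (2.9625e-23)² − 2·3.0819e-23·2.9625e-23·cos(50°)
|Δp⃗| = 2.5568e-23 kg·m/s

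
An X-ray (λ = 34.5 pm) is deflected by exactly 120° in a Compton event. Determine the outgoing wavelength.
38.1395 pm

Using the Compton formula: λ' = λ + λ_C(1 − cos θ)

For θ = 120°, cos θ = -1/2 (exact) = -0.5000, so:
1 − cos 120° = 1 − (-1/2) = 1.5000

Δλ = λ_C × 1.5000 = 2.4263 × 1.5000 = 3.6395 pm

λ' = 34.5 + 3.6395 = 38.1395 pm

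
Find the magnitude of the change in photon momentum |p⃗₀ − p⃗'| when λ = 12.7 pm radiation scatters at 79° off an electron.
6.2164e-23 kg·m/s

Photon momentum magnitude is p = h/λ.

Initial momentum:
p₀ = h/λ = 6.6261e-34/1.2700e-11 = 5.2174e-23 kg·m/s

After scattering:
λ' = λ + Δλ = 12.7 + 1.9633 = 14.6633 pm
p' = h/λ' = 6.6261e-34/1.4663e-11 = 4.5188e-23 kg·m/s

Momentum is a vector; the scattered photon's direction makes angle θ = 79° with the incident direction. The magnitude of the vector change Δp⃗ = p⃗₀ − p⃗' is found from the law of cosines:
|Δp⃗|² = p₀² + p'² − 2p₀p'cos θ
|Δp⃗|² = (5.2174e-23)² + (4.5188e-23)² − 2·5.2174e-23·4.5188e-23·cos(79°)
|Δp⃗| = 6.2164e-23 kg·m/s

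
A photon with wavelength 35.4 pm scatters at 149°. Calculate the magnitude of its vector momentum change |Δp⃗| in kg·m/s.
3.4042e-23 kg·m/s

Photon momentum magnitude is p = h/λ.

Initial momentum:
p₀ = h/λ = 6.6261e-34/3.5400e-11 = 1.8718e-23 kg·m/s

After scattering:
λ' = λ + Δλ = 35.4 + 4.5061 = 39.9061 pm
p' = h/λ' = 6.6261e-34/3.9906e-11 = 1.6604e-23 kg·m/s

Momentum is a vector; the scattered photon's direction makes angle θ = 149° with the incident direction. The magnitude of the vector change Δp⃗ = p⃗₀ − p⃗' is found from the law of cosines:
|Δp⃗|² = p₀² + p'² − 2p₀p'cos θ
|Δp⃗|² = (1.8718e-23)² + (1.6604e-23)² − 2·1.8718e-23·1.6604e-23·cos(149°)
|Δp⃗| = 3.4042e-23 kg·m/s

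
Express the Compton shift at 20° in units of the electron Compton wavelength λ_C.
0.0603 λ_C

The Compton shift formula is:
Δλ = λ_C(1 - cos θ)

Dividing both sides by λ_C:
Δλ/λ_C = 1 - cos θ

For θ = 20°:
Δλ/λ_C = 1 - cos(20°)
Δλ/λ_C = 1 - 0.9397
Δλ/λ_C = 0.0603

This means the shift is 0.0603 × λ_C = 0.1463 pm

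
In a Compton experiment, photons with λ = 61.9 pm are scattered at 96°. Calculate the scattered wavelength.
64.5799 pm

Using the Compton scattering formula:
λ' = λ + Δλ = λ + λ_C(1 - cos θ)

Given:
- Initial wavelength λ = 61.9 pm
- Scattering angle θ = 96°
- Compton wavelength λ_C ≈ 2.4263 pm

Calculate the shift:
Δλ = 2.4263 × (1 - cos(96°))
Δλ = 2.4263 × 1.1045
Δλ = 2.6799 pm

Final wavelength:
λ' = 61.9 + 2.6799 = 64.5799 pm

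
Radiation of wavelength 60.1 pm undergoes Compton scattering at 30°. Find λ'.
60.4251 pm

Using the Compton formula: λ' = λ + λ_C(1 − cos θ)

For θ = 30°, cos θ = √3/2 (exact) ≈ 0.8660, so:
1 − cos 30° = 1 − (√3/2) ≈ 0.1340

Δλ = λ_C × 0.1340 = 2.4263 × 0.1340 = 0.3251 pm

λ' = 60.1 + 0.3251 = 60.4251 pm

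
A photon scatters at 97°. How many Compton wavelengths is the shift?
1.1219 λ_C

The Compton shift formula is:
Δλ = λ_C(1 - cos θ)

Dividing both sides by λ_C:
Δλ/λ_C = 1 - cos θ

For θ = 97°:
Δλ/λ_C = 1 - cos(97°)
Δλ/λ_C = 1 - -0.1219
Δλ/λ_C = 1.1219

This means the shift is 1.1219 × λ_C = 2.7220 pm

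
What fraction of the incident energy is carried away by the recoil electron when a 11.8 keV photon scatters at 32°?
0.0035 (or 0.35%)

Calculate initial and final photon energies:

Initial: E₀ = 11.8 keV → λ₀ = 105.0714 pm
Compton shift: Δλ = 0.3687 pm
Final wavelength: λ' = 105.4400 pm
Final energy: E' = 11.7587 keV

Fractional energy loss:
(E₀ - E')/E₀ = (11.8000 - 11.7587)/11.8000
= 0.0413/11.8000
= 0.0035
= 0.35%

(Intermediate values are shown rounded; full precision is carried through to the final answer.)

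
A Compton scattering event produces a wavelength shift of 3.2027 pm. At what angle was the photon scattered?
108.66°

From the Compton formula Δλ = λ_C(1 - cos θ), we can solve for θ:

cos θ = 1 - Δλ/λ_C

Given:
- Δλ = 3.2027 pm
- λ_C = h/(m_e·c) ≈ 2.42631024 pm

cos θ = 1 - 3.2027/2.42631024
cos θ = 1 - 1.319988
cos θ = -0.319988

θ = arccos(-0.319988)
θ = 108.66°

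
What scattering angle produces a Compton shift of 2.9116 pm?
101.54°

From the Compton formula Δλ = λ_C(1 - cos θ), we can solve for θ:

cos θ = 1 - Δλ/λ_C

Given:
- Δλ = 2.9116 pm
- λ_C = h/(m_e·c) ≈ 2.42631024 pm

cos θ = 1 - 2.9116/2.42631024
cos θ = 1 - 1.200011
cos θ = -0.200011

θ = arccos(-0.200011)
θ = 101.54°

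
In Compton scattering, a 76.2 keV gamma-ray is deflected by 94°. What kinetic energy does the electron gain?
10.4833 keV

By energy conservation: K_e = E_initial - E_final

First find the scattered photon energy:
Initial wavelength: λ = hc/E = 16.2709 pm
Compton shift: Δλ = λ_C(1 - cos(94°)) = 2.5956 pm
Final wavelength: λ' = 16.2709 + 2.5956 = 18.8665 pm
Final photon energy: E' = hc/λ' = 65.7167 keV

Electron kinetic energy:
K_e = E - E' = 76.2000 - 65.7167 = 10.4833 keV

(Intermediate values are shown rounded; full precision is carried through to the final answer.)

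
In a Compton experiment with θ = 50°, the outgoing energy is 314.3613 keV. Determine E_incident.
402.8999 keV

Convert final energy to wavelength (hc ≈ 1239.842 keV·pm):
λ' = hc/E' = 1239.842 / 314.3613 = 3.9440 pm

Calculate the Compton shift:
Δλ = λ_C(1 - cos(50°))
Δλ = 2.4263 × (1 - cos(50°))
Δλ = 0.8667 pm

Initial wavelength:
λ = λ' - Δλ = 3.9440 - 0.8667 = 3.0773 pm

Initial energy:
E = hc/λ = 1239.842 / 3.0773 = 402.8999 keV

(Intermediate values are shown rounded; full precision is carried through to the final answer.)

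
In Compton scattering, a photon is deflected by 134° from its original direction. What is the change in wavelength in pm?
4.1118 pm

Using the Compton scattering formula:
Δλ = λ_C(1 - cos θ)

where λ_C = h/(m_e·c) ≈ 2.4263 pm is the Compton wavelength of an electron.

For θ = 134°:
cos(134°) = -0.6947
1 - cos(134°) = 1.6947

Δλ = 2.4263 × 1.6947
Δλ = 4.1118 pm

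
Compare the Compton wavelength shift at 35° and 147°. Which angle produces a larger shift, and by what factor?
147° produces the larger shift by a factor of 10.167

Calculate both shifts using Δλ = λ_C(1 - cos θ):

For θ₁ = 35°:
Δλ₁ = 2.4263 × (1 - cos(35°))
Δλ₁ = 2.4263 × 0.1808
Δλ₁ = 0.4388 pm

For θ₂ = 147°:
Δλ₂ = 2.4263 × (1 - cos(147°))
Δλ₂ = 2.4263 × 1.8387
Δλ₂ = 4.4612 pm

The 147° angle produces the larger shift.
Ratio: 4.4612/0.4388 = 10.167

(Intermediate values are shown rounded; full precision is carried through to the final answer.)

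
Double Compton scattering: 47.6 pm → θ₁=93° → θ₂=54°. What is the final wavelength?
51.1535 pm

Apply Compton shift twice:

First scattering at θ₁ = 93°:
Δλ₁ = λ_C(1 - cos(93°))
Δλ₁ = 2.4263 × 1.0523
Δλ₁ = 2.5533 pm

After first scattering:
λ₁ = 47.6 + 2.5533 = 50.1533 pm

Second scattering at θ₂ = 54°:
Δλ₂ = λ_C(1 - cos(54°))
Δλ₂ = 2.4263 × 0.4122
Δλ₂ = 1.0002 pm

Final wavelength:
λ₂ = 50.1533 + 1.0002 = 51.1535 pm

Total shift: Δλ_total = 2.5533 + 1.0002 = 3.5535 pm

(Intermediate values are shown rounded; full precision is carried through to the final answer.)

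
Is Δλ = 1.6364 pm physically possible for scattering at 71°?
Yes, consistent

Calculate the expected shift for θ = 71°:

Δλ_expected = λ_C(1 - cos(71°))
Δλ_expected = 2.4263 × (1 - cos(71°))
Δλ_expected = 2.4263 × 0.6744
Δλ_expected = 1.6364 pm

Given shift: 1.6364 pm
Expected shift: 1.6364 pm
Difference: 0.0000 pm

The values match. This is consistent with Compton scattering at the stated angle.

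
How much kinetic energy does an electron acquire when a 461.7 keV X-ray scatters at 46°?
99.8331 keV

By energy conservation: K_e = E_initial - E_final

First find the scattered photon energy:
Initial wavelength: λ = hc/E = 2.6854 pm
Compton shift: Δλ = λ_C(1 - cos(46°)) = 0.7409 pm
Final wavelength: λ' = 2.6854 + 0.7409 = 3.4262 pm
Final photon energy: E' = hc/λ' = 361.8669 keV

Electron kinetic energy:
K_e = E - E' = 461.7000 - 361.8669 = 99.8331 keV

(Intermediate values are shown rounded; full precision is carried through to the final answer.)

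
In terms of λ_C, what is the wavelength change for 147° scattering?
1.8387 λ_C

The Compton shift formula is:
Δλ = λ_C(1 - cos θ)

Dividing both sides by λ_C:
Δλ/λ_C = 1 - cos θ

For θ = 147°:
Δλ/λ_C = 1 - cos(147°)
Δλ/λ_C = 1 - -0.8387
Δλ/λ_C = 1.8387

This means the shift is 1.8387 × λ_C = 4.4612 pm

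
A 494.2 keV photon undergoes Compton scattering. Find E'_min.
168.4246 keV (at θ = 180°)

The scattered photon has minimum energy when its wavelength is maximum, i.e., when the Compton shift Δλ = λ_C(1 − cos θ) is maximum. This occurs at θ = 180° (backscattering), giving Δλ_max = 2λ_C = 4.8526 pm.

Initial wavelength: λ₀ = hc/E₀ = 2.5088 pm
Maximum final wavelength: λ'_max = λ₀ + 2λ_C = 2.5088 + 4.8526 = 7.3614 pm
Minimum final energy: E'_min = hc/λ'_max = 168.4246 keV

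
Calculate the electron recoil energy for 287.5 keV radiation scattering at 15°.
5.4080 keV

By energy conservation: K_e = E_initial - E_final

First find the scattered photon energy:
Initial wavelength: λ = hc/E = 4.3125 pm
Compton shift: Δλ = λ_C(1 - cos(15°)) = 0.0827 pm
Final wavelength: λ' = 4.3125 + 0.0827 = 4.3952 pm
Final photon energy: E' = hc/λ' = 282.0920 keV

Electron kinetic energy:
K_e = E - E' = 287.5000 - 282.0920 = 5.4080 keV

(Intermediate values are shown rounded; full precision is carried through to the final answer.)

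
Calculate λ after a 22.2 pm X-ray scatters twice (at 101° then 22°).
25.2659 pm

Apply Compton shift twice:

First scattering at θ₁ = 101°:
Δλ₁ = λ_C(1 - cos(101°))
Δλ₁ = 2.4263 × 1.1908
Δλ₁ = 2.8893 pm

After first scattering:
λ₁ = 22.2 + 2.8893 = 25.0893 pm

Second scattering at θ₂ = 22°:
Δλ₂ = λ_C(1 - cos(22°))
Δλ₂ = 2.4263 × 0.0728
Δλ₂ = 0.1767 pm

Final wavelength:
λ₂ = 25.0893 + 0.1767 = 25.2659 pm

Total shift: Δλ_total = 2.8893 + 0.1767 = 3.0659 pm

(Intermediate values are shown rounded; full precision is carried through to the final answer.)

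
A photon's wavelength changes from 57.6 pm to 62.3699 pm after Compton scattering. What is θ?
165.00°

First find the wavelength shift:
Δλ = λ' - λ = 62.3699 - 57.6 = 4.7699 pm

Using Δλ = λ_C(1 - cos θ), with λ_C = h/(m_e·c) ≈ 2.42631024 pm:
cos θ = 1 - Δλ/λ_C
cos θ = 1 - 4.7699/2.42631024
cos θ = -0.965907

θ = arccos(-0.965907)
θ = 165.00°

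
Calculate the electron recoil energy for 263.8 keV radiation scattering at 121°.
115.7748 keV

By energy conservation: K_e = E_initial - E_final

First find the scattered photon energy:
Initial wavelength: λ = hc/E = 4.6999 pm
Compton shift: Δλ = λ_C(1 - cos(121°)) = 3.6760 pm
Final wavelength: λ' = 4.6999 + 3.6760 = 8.3759 pm
Final photon energy: E' = hc/λ' = 148.0252 keV

Electron kinetic energy:
K_e = E - E' = 263.8000 - 148.0252 = 115.7748 keV

(Intermediate values are shown rounded; full precision is carried through to the final answer.)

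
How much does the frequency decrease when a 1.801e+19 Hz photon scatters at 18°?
1.276e+17 Hz (decrease)

Convert frequency to wavelength (c = 299792458 m/s):
λ₀ = c/f₀ = 299792458/1.801e+19 = 1.6645889e-11 m = 16.6459 pm

Calculate Compton shift:
Δλ = λ_C(1 - cos(18°)) = 0.1188 pm

Final wavelength:
λ' = λ₀ + Δλ = 16.6459 + 0.1188 = 16.7646 pm

Final frequency:
f' = c/λ' = 299792458/1.6764641e-11 = 1.7882426e+19 Hz

Frequency shift (decrease):
Δf = f₀ - f' = 1.801e+19 - 1.7882426e+19 = 1.276e+17 Hz

(Intermediate values are shown rounded; full precision is carried through to the final answer.)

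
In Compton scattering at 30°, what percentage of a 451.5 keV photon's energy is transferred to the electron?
0.1058 (or 10.58%)

Calculate initial and final photon energies:

Initial: E₀ = 451.5 keV → λ₀ = 2.7461 pm
Compton shift: Δλ = 0.3251 pm
Final wavelength: λ' = 3.0711 pm
Final energy: E' = 403.7107 keV

Fractional energy loss:
(E₀ - E')/E₀ = (451.5000 - 403.7107)/451.5000
= 47.7893/451.5000
= 0.1058
= 10.58%

(Intermediate values are shown rounded; full precision is carried through to the final answer.)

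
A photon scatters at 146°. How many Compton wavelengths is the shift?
1.8290 λ_C

The Compton shift formula is:
Δλ = λ_C(1 - cos θ)

Dividing both sides by λ_C:
Δλ/λ_C = 1 - cos θ

For θ = 146°:
Δλ/λ_C = 1 - cos(146°)
Δλ/λ_C = 1 - -0.8290
Δλ/λ_C = 1.8290

This means the shift is 1.8290 × λ_C = 4.4378 pm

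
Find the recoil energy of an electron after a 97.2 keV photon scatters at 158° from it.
26.0736 keV

By energy conservation: K_e = E_initial - E_final

First find the scattered photon energy:
Initial wavelength: λ = hc/E = 12.7556 pm
Compton shift: Δλ = λ_C(1 - cos(158°)) = 4.6759 pm
Final wavelength: λ' = 12.7556 + 4.6759 = 17.4315 pm
Final photon energy: E' = hc/λ' = 71.1264 keV

Electron kinetic energy:
K_e = E - E' = 97.2000 - 71.1264 = 26.0736 keV

(Intermediate values are shown rounded; full precision is carried through to the final answer.)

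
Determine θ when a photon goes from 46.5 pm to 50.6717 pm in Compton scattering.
136.00°

First find the wavelength shift:
Δλ = λ' - λ = 50.6717 - 46.5 = 4.1717 pm

Using Δλ = λ_C(1 - cos θ), with λ_C = h/(m_e·c) ≈ 2.42631024 pm:
cos θ = 1 - Δλ/λ_C
cos θ = 1 - 4.1717/2.42631024
cos θ = -0.719360

θ = arccos(-0.719360)
θ = 136.00°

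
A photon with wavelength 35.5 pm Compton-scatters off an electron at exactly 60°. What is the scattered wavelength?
36.7132 pm

Using the Compton formula: λ' = λ + λ_C(1 − cos θ)

For θ = 60°, cos θ = 1/2 (exact) = 0.5000, so:
1 − cos 60° = 1 − (1/2) = 0.5000

Δλ = λ_C × 0.5000 = 2.4263 × 0.5000 = 1.2132 pm

λ' = 35.5 + 1.2132 = 36.7132 pm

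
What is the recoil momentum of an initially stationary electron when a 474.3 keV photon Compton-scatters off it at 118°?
3.1823e-22 kg·m/s

The electron is initially at rest, so by conservation of momentum:
p⃗_e = p⃗₀ − p⃗'  (incident photon momentum minus scattered photon momentum)

Photon momentum magnitudes (p = h/λ = E/c):
λ₀ = hc/E₀ = 2.6140 pm → p₀ = h/λ₀ = 2.5348e-22 kg·m/s
Δλ = λ_C(1 − cos 118°) = 3.5654 pm
λ' = 6.1794 pm → p' = h/λ' = 1.0723e-22 kg·m/s

The scattered photon makes angle θ = 118° with the incident direction, so by the law of cosines:
|p⃗_e|² = p₀² + p'² − 2p₀p'cos θ
|p⃗_e|² = (2.5348e-22)² + (1.0723e-22)² − 2·2.5348e-22·1.0723e-22·cos(118°)
|p⃗_e| = 3.1823e-22 kg·m/s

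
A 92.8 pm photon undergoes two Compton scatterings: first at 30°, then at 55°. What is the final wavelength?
94.1597 pm

Apply Compton shift twice:

First scattering at θ₁ = 30°:
Δλ₁ = λ_C(1 - cos(30°))
Δλ₁ = 2.4263 × 0.1340
Δλ₁ = 0.3251 pm

After first scattering:
λ₁ = 92.8 + 0.3251 = 93.1251 pm

Second scattering at θ₂ = 55°:
Δλ₂ = λ_C(1 - cos(55°))
Δλ₂ = 2.4263 × 0.4264
Δλ₂ = 1.0346 pm

Final wavelength:
λ₂ = 93.1251 + 1.0346 = 94.1597 pm

Total shift: Δλ_total = 0.3251 + 1.0346 = 1.3597 pm

(Intermediate values are shown rounded; full precision is carried through to the final answer.)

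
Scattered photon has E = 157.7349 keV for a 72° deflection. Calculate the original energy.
200.5000 keV

Convert final energy to wavelength (hc ≈ 1239.842 keV·pm):
λ' = hc/E' = 1239.842 / 157.7349 = 7.8603 pm

Calculate the Compton shift:
Δλ = λ_C(1 - cos(72°))
Δλ = 2.4263 × (1 - cos(72°))
Δλ = 1.6765 pm

Initial wavelength:
λ = λ' - Δλ = 7.8603 - 1.6765 = 6.1838 pm

Initial energy:
E = hc/λ = 1239.842 / 6.1838 = 200.5000 keV

(Intermediate values are shown rounded; full precision is carried through to the final answer.)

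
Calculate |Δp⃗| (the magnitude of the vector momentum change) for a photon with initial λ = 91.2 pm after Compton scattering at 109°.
1.1629e-23 kg·m/s

Photon momentum magnitude is p = h/λ.

Initial momentum:
p₀ = h/λ = 6.6261e-34/9.1200e-11 = 7.2654e-24 kg·m/s

After scattering:
λ' = λ + Δλ = 91.2 + 3.2162 = 94.4162 pm
p' = h/λ' = 6.6261e-34/9.4416e-11 = 7.0179e-24 kg·m/s

Momentum is a vector; the scattered photon's direction makes angle θ = 109° with the incident direction. The magnitude of the vector change Δp⃗ = p⃗₀ − p⃗' is found from the law of cosines:
|Δp⃗|² = p₀² + p'² − 2p₀p'cos θ
|Δp⃗|² = (7.2654e-24)² + (7.0179e-24)² − 2·7.2654e-24·7.0179e-24·cos(109°)
|Δp⃗| = 1.1629e-23 kg·m/s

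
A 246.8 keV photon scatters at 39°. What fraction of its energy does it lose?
0.0972 (or 9.72%)

Calculate initial and final photon energies:

Initial: E₀ = 246.8 keV → λ₀ = 5.0237 pm
Compton shift: Δλ = 0.5407 pm
Final wavelength: λ' = 5.5644 pm
Final energy: E' = 222.8175 keV

Fractional energy loss:
(E₀ - E')/E₀ = (246.8000 - 222.8175)/246.8000
= 23.9825/246.8000
= 0.0972
= 9.72%

(Intermediate values are shown rounded; full precision is carried through to the final answer.)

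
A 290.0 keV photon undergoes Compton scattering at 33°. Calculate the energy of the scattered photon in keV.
265.6755 keV

First convert energy to wavelength:
λ = hc/E, with hc ≈ 1239.842 keV·pm (i.e. 1239.842 eV·nm)

For E = 290.0 keV = 290000 eV:
λ = 1239.842 keV·pm / 290.0 keV
λ = 4.2753 pm

Calculate the Compton shift:
Δλ = λ_C(1 - cos(33°)) = 2.4263 × 0.1613
Δλ = 0.3914 pm

Final wavelength:
λ' = 4.2753 + 0.3914 = 4.6668 pm

Final energy:
E' = hc/λ' = 1239.842 / 4.6668 = 265.6755 keV

(Intermediate values are shown rounded; full precision is carried through to the final answer.)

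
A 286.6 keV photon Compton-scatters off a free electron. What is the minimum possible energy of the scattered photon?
135.0788 keV (at θ = 180°)

The scattered photon has minimum energy when its wavelength is maximum, i.e., when the Compton shift Δλ = λ_C(1 − cos θ) is maximum. This occurs at θ = 180° (backscattering), giving Δλ_max = 2λ_C = 4.8526 pm.

Initial wavelength: λ₀ = hc/E₀ = 4.3260 pm
Maximum final wavelength: λ'_max = λ₀ + 2λ_C = 4.3260 + 4.8526 = 9.1787 pm
Minimum final energy: E'_min = hc/λ'_max = 135.0788 keV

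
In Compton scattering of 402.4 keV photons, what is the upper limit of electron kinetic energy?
246.1254 keV

Maximum energy transfer occurs at θ = 180° (backscattering).

Initial photon: E₀ = 402.4 keV → λ₀ = 3.0811 pm

Maximum Compton shift (at 180°):
Δλ_max = 2λ_C = 2 × 2.4263 = 4.8526 pm

Final wavelength:
λ' = 3.0811 + 4.8526 = 7.9337 pm

Minimum photon energy (maximum energy to electron):
E'_min = hc/λ' = 156.2746 keV

Maximum electron kinetic energy:
K_max = E₀ - E'_min = 402.4000 - 156.2746 = 246.1254 keV

(Intermediate values are shown rounded; full precision is carried through to the final answer.)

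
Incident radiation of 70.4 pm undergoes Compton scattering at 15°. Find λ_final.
70.4827 pm

Using the Compton scattering formula:
λ' = λ + Δλ = λ + λ_C(1 - cos θ)

Given:
- Initial wavelength λ = 70.4 pm
- Scattering angle θ = 15°
- Compton wavelength λ_C ≈ 2.4263 pm

Calculate the shift:
Δλ = 2.4263 × (1 - cos(15°))
Δλ = 2.4263 × 0.0341
Δλ = 0.0827 pm

Final wavelength:
λ' = 70.4 + 0.0827 = 70.4827 pm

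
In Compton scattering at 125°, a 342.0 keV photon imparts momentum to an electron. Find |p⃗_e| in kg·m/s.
2.4494e-22 kg·m/s

The electron is initially at rest, so by conservation of momentum:
p⃗_e = p⃗₀ − p⃗'  (incident photon momentum minus scattered photon momentum)

Photon momentum magnitudes (p = h/λ = E/c):
λ₀ = hc/E₀ = 3.6253 pm → p₀ = h/λ₀ = 1.8277e-22 kg·m/s
Δλ = λ_C(1 − cos 125°) = 3.8180 pm
λ' = 7.4433 pm → p' = h/λ' = 8.9021e-23 kg·m/s

The scattered photon makes angle θ = 125° with the incident direction, so by the law of cosines:
|p⃗_e|² = p₀² + p'² − 2p₀p'cos θ
|p⃗_e|² = (1.8277e-22)² + (8.9021e-23)² − 2·1.8277e-22·8.9021e-23·cos(125°)
|p⃗_e| = 2.4494e-22 kg·m/s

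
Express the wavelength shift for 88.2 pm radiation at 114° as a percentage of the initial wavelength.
3.8698%

Calculate the Compton shift:
Δλ = λ_C(1 - cos(114°))
Δλ = 2.4263 × (1 - cos(114°))
Δλ = 2.4263 × 1.4067
Δλ = 3.4132 pm

Percentage change:
(Δλ/λ₀) × 100 = (3.4132/88.2) × 100
= 3.8698%

(Intermediate values are shown rounded; full precision is carried through to the final answer.)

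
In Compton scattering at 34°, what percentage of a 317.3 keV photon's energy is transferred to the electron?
0.0960 (or 9.60%)

Calculate initial and final photon energies:

Initial: E₀ = 317.3 keV → λ₀ = 3.9075 pm
Compton shift: Δλ = 0.4148 pm
Final wavelength: λ' = 4.3223 pm
Final energy: E' = 286.8488 keV

Fractional energy loss:
(E₀ - E')/E₀ = (317.3000 - 286.8488)/317.3000
= 30.4512/317.3000
= 0.0960
= 9.60%

(Intermediate values are shown rounded; full precision is carried through to the final answer.)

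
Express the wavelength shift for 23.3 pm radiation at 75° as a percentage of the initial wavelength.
7.7182%

Calculate the Compton shift:
Δλ = λ_C(1 - cos(75°))
Δλ = 2.4263 × (1 - cos(75°))
Δλ = 2.4263 × 0.7412
Δλ = 1.7983 pm

Percentage change:
(Δλ/λ₀) × 100 = (1.7983/23.3) × 100
= 7.7182%

(Intermediate values are shown rounded; full precision is carried through to the final answer.)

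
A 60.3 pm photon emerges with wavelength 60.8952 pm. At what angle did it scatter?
41.00°

First find the wavelength shift:
Δλ = λ' - λ = 60.8952 - 60.3 = 0.5952 pm

Using Δλ = λ_C(1 - cos θ), with λ_C = h/(m_e·c) ≈ 2.42631024 pm:
cos θ = 1 - Δλ/λ_C
cos θ = 1 - 0.5952/2.42631024
cos θ = 0.754689

θ = arccos(0.754689)
θ = 41.00°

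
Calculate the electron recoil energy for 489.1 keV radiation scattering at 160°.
317.8805 keV

By energy conservation: K_e = E_initial - E_final

First find the scattered photon energy:
Initial wavelength: λ = hc/E = 2.5349 pm
Compton shift: Δλ = λ_C(1 - cos(160°)) = 4.7063 pm
Final wavelength: λ' = 2.5349 + 4.7063 = 7.2412 pm
Final photon energy: E' = hc/λ' = 171.2195 keV

Electron kinetic energy:
K_e = E - E' = 489.1000 - 171.2195 = 317.8805 keV

(Intermediate values are shown rounded; full precision is carried through to the final answer.)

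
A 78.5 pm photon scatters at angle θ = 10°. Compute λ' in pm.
78.5369 pm

Using the Compton scattering formula:
λ' = λ + Δλ = λ + λ_C(1 - cos θ)

Given:
- Initial wavelength λ = 78.5 pm
- Scattering angle θ = 10°
- Compton wavelength λ_C ≈ 2.4263 pm

Calculate the shift:
Δλ = 2.4263 × (1 - cos(10°))
Δλ = 2.4263 × 0.0152
Δλ = 0.0369 pm

Final wavelength:
λ' = 78.5 + 0.0369 = 78.5369 pm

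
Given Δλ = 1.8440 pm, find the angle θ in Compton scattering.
76.11°

From the Compton formula Δλ = λ_C(1 - cos θ), we can solve for θ:

cos θ = 1 - Δλ/λ_C

Given:
- Δλ = 1.8440 pm
- λ_C = h/(m_e·c) ≈ 2.42631024 pm

cos θ = 1 - 1.8440/2.42631024
cos θ = 1 - 0.760002
cos θ = 0.239998

θ = arccos(0.239998)
θ = 76.11°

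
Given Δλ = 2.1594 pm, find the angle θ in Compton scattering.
83.68°

From the Compton formula Δλ = λ_C(1 - cos θ), we can solve for θ:

cos θ = 1 - Δλ/λ_C

Given:
- Δλ = 2.1594 pm
- λ_C = h/(m_e·c) ≈ 2.42631024 pm

cos θ = 1 - 2.1594/2.42631024
cos θ = 1 - 0.889993
cos θ = 0.110007

θ = arccos(0.110007)
θ = 83.68°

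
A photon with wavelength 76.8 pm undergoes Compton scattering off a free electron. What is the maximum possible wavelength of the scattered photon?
81.6526 pm (at θ = 180°)

The Compton shift is Δλ = λ_C(1 − cos θ).

Since cos θ ranges from −1 to 1, the factor (1 − cos θ) ranges from 0 to 2; the maximum shift occurs at θ = 180° (backscattering):
Δλ_max = 2λ_C = 2 × 2.4263 pm = 4.8526 pm

Maximum scattered wavelength:
λ'_max = λ₀ + Δλ_max = 76.8 + 4.8526 = 81.6526 pm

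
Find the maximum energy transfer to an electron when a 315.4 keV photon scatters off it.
174.2464 keV

Maximum energy transfer occurs at θ = 180° (backscattering).

Initial photon: E₀ = 315.4 keV → λ₀ = 3.9310 pm

Maximum Compton shift (at 180°):
Δλ_max = 2λ_C = 2 × 2.4263 = 4.8526 pm

Final wavelength:
λ' = 3.9310 + 4.8526 = 8.7836 pm

Minimum photon energy (maximum energy to electron):
E'_min = hc/λ' = 141.1536 keV

Maximum electron kinetic energy:
K_max = E₀ - E'_min = 315.4000 - 141.1536 = 174.2464 keV

(Intermediate values are shown rounded; full precision is carried through to the final answer.)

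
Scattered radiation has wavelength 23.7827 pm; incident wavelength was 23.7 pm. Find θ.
15.00°

First find the wavelength shift:
Δλ = λ' - λ = 23.7827 - 23.7 = 0.0827 pm

Using Δλ = λ_C(1 - cos θ), with λ_C = h/(m_e·c) ≈ 2.42631024 pm:
cos θ = 1 - Δλ/λ_C
cos θ = 1 - 0.0827/2.42631024
cos θ = 0.965915

θ = arccos(0.965915)
θ = 15.00°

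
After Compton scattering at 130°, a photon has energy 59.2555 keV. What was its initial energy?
73.1999 keV

Convert final energy to wavelength (hc ≈ 1239.842 keV·pm):
λ' = hc/E' = 1239.842 / 59.2555 = 20.9237 pm

Calculate the Compton shift:
Δλ = λ_C(1 - cos(130°))
Δλ = 2.4263 × (1 - cos(130°))
Δλ = 3.9859 pm

Initial wavelength:
λ = λ' - Δλ = 20.9237 - 3.9859 = 16.9377 pm

Initial energy:
E = hc/λ = 1239.842 / 16.9377 = 73.1999 keV

(Intermediate values are shown rounded; full precision is carried through to the final answer.)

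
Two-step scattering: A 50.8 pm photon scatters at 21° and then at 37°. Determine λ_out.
51.4497 pm

Apply Compton shift twice:

First scattering at θ₁ = 21°:
Δλ₁ = λ_C(1 - cos(21°))
Δλ₁ = 2.4263 × 0.0664
Δλ₁ = 0.1612 pm

After first scattering:
λ₁ = 50.8 + 0.1612 = 50.9612 pm

Second scattering at θ₂ = 37°:
Δλ₂ = λ_C(1 - cos(37°))
Δλ₂ = 2.4263 × 0.2014
Δλ₂ = 0.4886 pm

Final wavelength:
λ₂ = 50.9612 + 0.4886 = 51.4497 pm

Total shift: Δλ_total = 0.1612 + 0.4886 = 0.6497 pm

(Intermediate values are shown rounded; full precision is carried through to the final answer.)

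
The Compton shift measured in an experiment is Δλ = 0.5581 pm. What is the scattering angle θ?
39.65°

From the Compton formula Δλ = λ_C(1 - cos θ), we can solve for θ:

cos θ = 1 - Δλ/λ_C

Given:
- Δλ = 0.5581 pm
- λ_C = h/(m_e·c) ≈ 2.42631024 pm

cos θ = 1 - 0.5581/2.42631024
cos θ = 1 - 0.230020
cos θ = 0.769980

θ = arccos(0.769980)
θ = 39.65°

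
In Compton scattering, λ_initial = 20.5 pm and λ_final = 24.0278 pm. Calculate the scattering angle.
117.00°

First find the wavelength shift:
Δλ = λ' - λ = 24.0278 - 20.5 = 3.5278 pm

Using Δλ = λ_C(1 - cos θ), with λ_C = h/(m_e·c) ≈ 2.42631024 pm:
cos θ = 1 - Δλ/λ_C
cos θ = 1 - 3.5278/2.42631024
cos θ = -0.453977

θ = arccos(-0.453977)
θ = 117.00°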